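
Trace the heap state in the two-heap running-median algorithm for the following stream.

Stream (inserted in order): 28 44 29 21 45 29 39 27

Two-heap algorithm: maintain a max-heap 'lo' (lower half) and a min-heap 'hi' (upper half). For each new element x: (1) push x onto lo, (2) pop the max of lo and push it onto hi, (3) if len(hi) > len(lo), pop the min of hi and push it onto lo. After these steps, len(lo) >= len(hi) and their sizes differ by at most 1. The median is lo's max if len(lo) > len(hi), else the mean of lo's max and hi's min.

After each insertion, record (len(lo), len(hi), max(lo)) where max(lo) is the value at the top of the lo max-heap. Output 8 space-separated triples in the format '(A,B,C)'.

Step 1: insert 28 -> lo=[28] hi=[] -> (len(lo)=1, len(hi)=0, max(lo)=28)
Step 2: insert 44 -> lo=[28] hi=[44] -> (len(lo)=1, len(hi)=1, max(lo)=28)
Step 3: insert 29 -> lo=[28, 29] hi=[44] -> (len(lo)=2, len(hi)=1, max(lo)=29)
Step 4: insert 21 -> lo=[21, 28] hi=[29, 44] -> (len(lo)=2, len(hi)=2, max(lo)=28)
Step 5: insert 45 -> lo=[21, 28, 29] hi=[44, 45] -> (len(lo)=3, len(hi)=2, max(lo)=29)
Step 6: insert 29 -> lo=[21, 28, 29] hi=[29, 44, 45] -> (len(lo)=3, len(hi)=3, max(lo)=29)
Step 7: insert 39 -> lo=[21, 28, 29, 29] hi=[39, 44, 45] -> (len(lo)=4, len(hi)=3, max(lo)=29)
Step 8: insert 27 -> lo=[21, 27, 28, 29] hi=[29, 39, 44, 45] -> (len(lo)=4, len(hi)=4, max(lo)=29)

Answer: (1,0,28) (1,1,28) (2,1,29) (2,2,28) (3,2,29) (3,3,29) (4,3,29) (4,4,29)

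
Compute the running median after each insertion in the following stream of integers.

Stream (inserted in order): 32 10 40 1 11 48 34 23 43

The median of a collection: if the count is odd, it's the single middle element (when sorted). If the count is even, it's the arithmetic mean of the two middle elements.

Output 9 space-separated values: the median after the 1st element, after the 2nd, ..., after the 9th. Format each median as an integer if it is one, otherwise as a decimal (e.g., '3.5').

Step 1: insert 32 -> lo=[32] (size 1, max 32) hi=[] (size 0) -> median=32
Step 2: insert 10 -> lo=[10] (size 1, max 10) hi=[32] (size 1, min 32) -> median=21
Step 3: insert 40 -> lo=[10, 32] (size 2, max 32) hi=[40] (size 1, min 40) -> median=32
Step 4: insert 1 -> lo=[1, 10] (size 2, max 10) hi=[32, 40] (size 2, min 32) -> median=21
Step 5: insert 11 -> lo=[1, 10, 11] (size 3, max 11) hi=[32, 40] (size 2, min 32) -> median=11
Step 6: insert 48 -> lo=[1, 10, 11] (size 3, max 11) hi=[32, 40, 48] (size 3, min 32) -> median=21.5
Step 7: insert 34 -> lo=[1, 10, 11, 32] (size 4, max 32) hi=[34, 40, 48] (size 3, min 34) -> median=32
Step 8: insert 23 -> lo=[1, 10, 11, 23] (size 4, max 23) hi=[32, 34, 40, 48] (size 4, min 32) -> median=27.5
Step 9: insert 43 -> lo=[1, 10, 11, 23, 32] (size 5, max 32) hi=[34, 40, 43, 48] (size 4, min 34) -> median=32

Answer: 32 21 32 21 11 21.5 32 27.5 32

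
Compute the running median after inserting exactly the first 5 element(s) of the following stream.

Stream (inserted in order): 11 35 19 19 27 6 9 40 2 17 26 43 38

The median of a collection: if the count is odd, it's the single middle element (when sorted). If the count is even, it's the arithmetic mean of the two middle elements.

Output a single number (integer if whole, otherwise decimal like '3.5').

Step 1: insert 11 -> lo=[11] (size 1, max 11) hi=[] (size 0) -> median=11
Step 2: insert 35 -> lo=[11] (size 1, max 11) hi=[35] (size 1, min 35) -> median=23
Step 3: insert 19 -> lo=[11, 19] (size 2, max 19) hi=[35] (size 1, min 35) -> median=19
Step 4: insert 19 -> lo=[11, 19] (size 2, max 19) hi=[19, 35] (size 2, min 19) -> median=19
Step 5: insert 27 -> lo=[11, 19, 19] (size 3, max 19) hi=[27, 35] (size 2, min 27) -> median=19

Answer: 19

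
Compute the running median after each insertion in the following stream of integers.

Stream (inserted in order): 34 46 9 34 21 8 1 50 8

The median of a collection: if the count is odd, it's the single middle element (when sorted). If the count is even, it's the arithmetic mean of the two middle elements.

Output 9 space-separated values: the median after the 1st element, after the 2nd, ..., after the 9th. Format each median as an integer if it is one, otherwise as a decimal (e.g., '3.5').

Step 1: insert 34 -> lo=[34] (size 1, max 34) hi=[] (size 0) -> median=34
Step 2: insert 46 -> lo=[34] (size 1, max 34) hi=[46] (size 1, min 46) -> median=40
Step 3: insert 9 -> lo=[9, 34] (size 2, max 34) hi=[46] (size 1, min 46) -> median=34
Step 4: insert 34 -> lo=[9, 34] (size 2, max 34) hi=[34, 46] (size 2, min 34) -> median=34
Step 5: insert 21 -> lo=[9, 21, 34] (size 3, max 34) hi=[34, 46] (size 2, min 34) -> median=34
Step 6: insert 8 -> lo=[8, 9, 21] (size 3, max 21) hi=[34, 34, 46] (size 3, min 34) -> median=27.5
Step 7: insert 1 -> lo=[1, 8, 9, 21] (size 4, max 21) hi=[34, 34, 46] (size 3, min 34) -> median=21
Step 8: insert 50 -> lo=[1, 8, 9, 21] (size 4, max 21) hi=[34, 34, 46, 50] (size 4, min 34) -> median=27.5
Step 9: insert 8 -> lo=[1, 8, 8, 9, 21] (size 5, max 21) hi=[34, 34, 46, 50] (size 4, min 34) -> median=21

Answer: 34 40 34 34 34 27.5 21 27.5 21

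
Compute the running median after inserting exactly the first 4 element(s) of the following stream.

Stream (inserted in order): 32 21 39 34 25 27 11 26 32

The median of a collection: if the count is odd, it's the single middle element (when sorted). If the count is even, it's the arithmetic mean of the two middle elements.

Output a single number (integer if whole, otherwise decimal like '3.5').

Step 1: insert 32 -> lo=[32] (size 1, max 32) hi=[] (size 0) -> median=32
Step 2: insert 21 -> lo=[21] (size 1, max 21) hi=[32] (size 1, min 32) -> median=26.5
Step 3: insert 39 -> lo=[21, 32] (size 2, max 32) hi=[39] (size 1, min 39) -> median=32
Step 4: insert 34 -> lo=[21, 32] (size 2, max 32) hi=[34, 39] (size 2, min 34) -> median=33

Answer: 33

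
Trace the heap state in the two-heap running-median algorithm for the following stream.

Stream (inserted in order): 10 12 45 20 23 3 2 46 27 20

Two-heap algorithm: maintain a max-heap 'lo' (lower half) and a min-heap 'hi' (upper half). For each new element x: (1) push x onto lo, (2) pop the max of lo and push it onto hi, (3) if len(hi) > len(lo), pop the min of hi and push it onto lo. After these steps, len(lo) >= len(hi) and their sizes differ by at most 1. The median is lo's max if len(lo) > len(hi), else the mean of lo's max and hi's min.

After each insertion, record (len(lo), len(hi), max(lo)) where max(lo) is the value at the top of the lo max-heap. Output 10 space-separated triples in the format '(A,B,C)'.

Step 1: insert 10 -> lo=[10] hi=[] -> (len(lo)=1, len(hi)=0, max(lo)=10)
Step 2: insert 12 -> lo=[10] hi=[12] -> (len(lo)=1, len(hi)=1, max(lo)=10)
Step 3: insert 45 -> lo=[10, 12] hi=[45] -> (len(lo)=2, len(hi)=1, max(lo)=12)
Step 4: insert 20 -> lo=[10, 12] hi=[20, 45] -> (len(lo)=2, len(hi)=2, max(lo)=12)
Step 5: insert 23 -> lo=[10, 12, 20] hi=[23, 45] -> (len(lo)=3, len(hi)=2, max(lo)=20)
Step 6: insert 3 -> lo=[3, 10, 12] hi=[20, 23, 45] -> (len(lo)=3, len(hi)=3, max(lo)=12)
Step 7: insert 2 -> lo=[2, 3, 10, 12] hi=[20, 23, 45] -> (len(lo)=4, len(hi)=3, max(lo)=12)
Step 8: insert 46 -> lo=[2, 3, 10, 12] hi=[20, 23, 45, 46] -> (len(lo)=4, len(hi)=4, max(lo)=12)
Step 9: insert 27 -> lo=[2, 3, 10, 12, 20] hi=[23, 27, 45, 46] -> (len(lo)=5, len(hi)=4, max(lo)=20)
Step 10: insert 20 -> lo=[2, 3, 10, 12, 20] hi=[20, 23, 27, 45, 46] -> (len(lo)=5, len(hi)=5, max(lo)=20)

Answer: (1,0,10) (1,1,10) (2,1,12) (2,2,12) (3,2,20) (3,3,12) (4,3,12) (4,4,12) (5,4,20) (5,5,20)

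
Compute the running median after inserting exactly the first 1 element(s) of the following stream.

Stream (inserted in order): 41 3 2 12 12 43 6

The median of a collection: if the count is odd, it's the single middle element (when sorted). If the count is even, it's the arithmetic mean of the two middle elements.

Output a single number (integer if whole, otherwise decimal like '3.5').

Step 1: insert 41 -> lo=[41] (size 1, max 41) hi=[] (size 0) -> median=41

Answer: 41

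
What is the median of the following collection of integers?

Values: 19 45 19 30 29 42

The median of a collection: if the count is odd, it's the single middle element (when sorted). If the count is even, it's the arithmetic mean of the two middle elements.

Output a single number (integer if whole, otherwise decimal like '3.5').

Step 1: insert 19 -> lo=[19] (size 1, max 19) hi=[] (size 0) -> median=19
Step 2: insert 45 -> lo=[19] (size 1, max 19) hi=[45] (size 1, min 45) -> median=32
Step 3: insert 19 -> lo=[19, 19] (size 2, max 19) hi=[45] (size 1, min 45) -> median=19
Step 4: insert 30 -> lo=[19, 19] (size 2, max 19) hi=[30, 45] (size 2, min 30) -> median=24.5
Step 5: insert 29 -> lo=[19, 19, 29] (size 3, max 29) hi=[30, 45] (size 2, min 30) -> median=29
Step 6: insert 42 -> lo=[19, 19, 29] (size 3, max 29) hi=[30, 42, 45] (size 3, min 30) -> median=29.5

Answer: 29.5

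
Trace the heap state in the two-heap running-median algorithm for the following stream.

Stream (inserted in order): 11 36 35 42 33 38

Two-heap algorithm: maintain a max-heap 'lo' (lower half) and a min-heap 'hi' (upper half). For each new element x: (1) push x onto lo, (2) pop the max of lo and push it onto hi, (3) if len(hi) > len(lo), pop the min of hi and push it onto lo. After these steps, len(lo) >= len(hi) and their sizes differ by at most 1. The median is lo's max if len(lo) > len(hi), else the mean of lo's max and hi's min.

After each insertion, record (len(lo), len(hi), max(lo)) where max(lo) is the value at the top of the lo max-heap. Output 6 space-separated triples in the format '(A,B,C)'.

Step 1: insert 11 -> lo=[11] hi=[] -> (len(lo)=1, len(hi)=0, max(lo)=11)
Step 2: insert 36 -> lo=[11] hi=[36] -> (len(lo)=1, len(hi)=1, max(lo)=11)
Step 3: insert 35 -> lo=[11, 35] hi=[36] -> (len(lo)=2, len(hi)=1, max(lo)=35)
Step 4: insert 42 -> lo=[11, 35] hi=[36, 42] -> (len(lo)=2, len(hi)=2, max(lo)=35)
Step 5: insert 33 -> lo=[11, 33, 35] hi=[36, 42] -> (len(lo)=3, len(hi)=2, max(lo)=35)
Step 6: insert 38 -> lo=[11, 33, 35] hi=[36, 38, 42] -> (len(lo)=3, len(hi)=3, max(lo)=35)

Answer: (1,0,11) (1,1,11) (2,1,35) (2,2,35) (3,2,35) (3,3,35)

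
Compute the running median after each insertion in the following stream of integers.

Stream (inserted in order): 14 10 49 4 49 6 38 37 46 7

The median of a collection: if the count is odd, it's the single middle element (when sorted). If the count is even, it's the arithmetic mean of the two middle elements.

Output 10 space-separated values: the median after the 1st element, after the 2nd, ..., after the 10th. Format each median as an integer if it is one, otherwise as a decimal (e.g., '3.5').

Answer: 14 12 14 12 14 12 14 25.5 37 25.5

Derivation:
Step 1: insert 14 -> lo=[14] (size 1, max 14) hi=[] (size 0) -> median=14
Step 2: insert 10 -> lo=[10] (size 1, max 10) hi=[14] (size 1, min 14) -> median=12
Step 3: insert 49 -> lo=[10, 14] (size 2, max 14) hi=[49] (size 1, min 49) -> median=14
Step 4: insert 4 -> lo=[4, 10] (size 2, max 10) hi=[14, 49] (size 2, min 14) -> median=12
Step 5: insert 49 -> lo=[4, 10, 14] (size 3, max 14) hi=[49, 49] (size 2, min 49) -> median=14
Step 6: insert 6 -> lo=[4, 6, 10] (size 3, max 10) hi=[14, 49, 49] (size 3, min 14) -> median=12
Step 7: insert 38 -> lo=[4, 6, 10, 14] (size 4, max 14) hi=[38, 49, 49] (size 3, min 38) -> median=14
Step 8: insert 37 -> lo=[4, 6, 10, 14] (size 4, max 14) hi=[37, 38, 49, 49] (size 4, min 37) -> median=25.5
Step 9: insert 46 -> lo=[4, 6, 10, 14, 37] (size 5, max 37) hi=[38, 46, 49, 49] (size 4, min 38) -> median=37
Step 10: insert 7 -> lo=[4, 6, 7, 10, 14] (size 5, max 14) hi=[37, 38, 46, 49, 49] (size 5, min 37) -> median=25.5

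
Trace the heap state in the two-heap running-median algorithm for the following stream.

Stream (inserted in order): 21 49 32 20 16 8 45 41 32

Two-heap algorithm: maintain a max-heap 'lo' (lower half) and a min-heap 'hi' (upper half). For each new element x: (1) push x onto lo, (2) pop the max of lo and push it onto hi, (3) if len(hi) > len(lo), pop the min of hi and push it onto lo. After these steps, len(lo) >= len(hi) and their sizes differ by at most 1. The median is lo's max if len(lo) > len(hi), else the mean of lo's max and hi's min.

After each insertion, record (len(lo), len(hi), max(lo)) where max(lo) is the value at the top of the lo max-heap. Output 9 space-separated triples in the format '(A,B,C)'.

Answer: (1,0,21) (1,1,21) (2,1,32) (2,2,21) (3,2,21) (3,3,20) (4,3,21) (4,4,21) (5,4,32)

Derivation:
Step 1: insert 21 -> lo=[21] hi=[] -> (len(lo)=1, len(hi)=0, max(lo)=21)
Step 2: insert 49 -> lo=[21] hi=[49] -> (len(lo)=1, len(hi)=1, max(lo)=21)
Step 3: insert 32 -> lo=[21, 32] hi=[49] -> (len(lo)=2, len(hi)=1, max(lo)=32)
Step 4: insert 20 -> lo=[20, 21] hi=[32, 49] -> (len(lo)=2, len(hi)=2, max(lo)=21)
Step 5: insert 16 -> lo=[16, 20, 21] hi=[32, 49] -> (len(lo)=3, len(hi)=2, max(lo)=21)
Step 6: insert 8 -> lo=[8, 16, 20] hi=[21, 32, 49] -> (len(lo)=3, len(hi)=3, max(lo)=20)
Step 7: insert 45 -> lo=[8, 16, 20, 21] hi=[32, 45, 49] -> (len(lo)=4, len(hi)=3, max(lo)=21)
Step 8: insert 41 -> lo=[8, 16, 20, 21] hi=[32, 41, 45, 49] -> (len(lo)=4, len(hi)=4, max(lo)=21)
Step 9: insert 32 -> lo=[8, 16, 20, 21, 32] hi=[32, 41, 45, 49] -> (len(lo)=5, len(hi)=4, max(lo)=32)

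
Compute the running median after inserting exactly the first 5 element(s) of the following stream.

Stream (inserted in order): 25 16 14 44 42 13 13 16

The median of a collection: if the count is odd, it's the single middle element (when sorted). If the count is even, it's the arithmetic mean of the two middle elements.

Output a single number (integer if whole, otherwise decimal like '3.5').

Answer: 25

Derivation:
Step 1: insert 25 -> lo=[25] (size 1, max 25) hi=[] (size 0) -> median=25
Step 2: insert 16 -> lo=[16] (size 1, max 16) hi=[25] (size 1, min 25) -> median=20.5
Step 3: insert 14 -> lo=[14, 16] (size 2, max 16) hi=[25] (size 1, min 25) -> median=16
Step 4: insert 44 -> lo=[14, 16] (size 2, max 16) hi=[25, 44] (size 2, min 25) -> median=20.5
Step 5: insert 42 -> lo=[14, 16, 25] (size 3, max 25) hi=[42, 44] (size 2, min 42) -> median=25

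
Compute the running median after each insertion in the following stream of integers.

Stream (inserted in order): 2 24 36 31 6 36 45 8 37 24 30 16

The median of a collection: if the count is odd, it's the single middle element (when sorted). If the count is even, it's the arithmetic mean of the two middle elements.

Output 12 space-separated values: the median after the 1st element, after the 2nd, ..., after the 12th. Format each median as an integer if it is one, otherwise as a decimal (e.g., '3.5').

Answer: 2 13 24 27.5 24 27.5 31 27.5 31 27.5 30 27

Derivation:
Step 1: insert 2 -> lo=[2] (size 1, max 2) hi=[] (size 0) -> median=2
Step 2: insert 24 -> lo=[2] (size 1, max 2) hi=[24] (size 1, min 24) -> median=13
Step 3: insert 36 -> lo=[2, 24] (size 2, max 24) hi=[36] (size 1, min 36) -> median=24
Step 4: insert 31 -> lo=[2, 24] (size 2, max 24) hi=[31, 36] (size 2, min 31) -> median=27.5
Step 5: insert 6 -> lo=[2, 6, 24] (size 3, max 24) hi=[31, 36] (size 2, min 31) -> median=24
Step 6: insert 36 -> lo=[2, 6, 24] (size 3, max 24) hi=[31, 36, 36] (size 3, min 31) -> median=27.5
Step 7: insert 45 -> lo=[2, 6, 24, 31] (size 4, max 31) hi=[36, 36, 45] (size 3, min 36) -> median=31
Step 8: insert 8 -> lo=[2, 6, 8, 24] (size 4, max 24) hi=[31, 36, 36, 45] (size 4, min 31) -> median=27.5
Step 9: insert 37 -> lo=[2, 6, 8, 24, 31] (size 5, max 31) hi=[36, 36, 37, 45] (size 4, min 36) -> median=31
Step 10: insert 24 -> lo=[2, 6, 8, 24, 24] (size 5, max 24) hi=[31, 36, 36, 37, 45] (size 5, min 31) -> median=27.5
Step 11: insert 30 -> lo=[2, 6, 8, 24, 24, 30] (size 6, max 30) hi=[31, 36, 36, 37, 45] (size 5, min 31) -> median=30
Step 12: insert 16 -> lo=[2, 6, 8, 16, 24, 24] (size 6, max 24) hi=[30, 31, 36, 36, 37, 45] (size 6, min 30) -> median=27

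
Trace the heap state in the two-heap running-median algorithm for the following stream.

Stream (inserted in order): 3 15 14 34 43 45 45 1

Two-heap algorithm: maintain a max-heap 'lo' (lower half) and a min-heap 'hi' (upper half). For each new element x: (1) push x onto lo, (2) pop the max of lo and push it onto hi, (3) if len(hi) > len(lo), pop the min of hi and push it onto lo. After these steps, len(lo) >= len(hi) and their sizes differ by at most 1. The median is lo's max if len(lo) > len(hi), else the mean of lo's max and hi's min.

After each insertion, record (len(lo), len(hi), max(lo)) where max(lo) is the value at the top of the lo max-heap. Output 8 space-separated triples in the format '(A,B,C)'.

Step 1: insert 3 -> lo=[3] hi=[] -> (len(lo)=1, len(hi)=0, max(lo)=3)
Step 2: insert 15 -> lo=[3] hi=[15] -> (len(lo)=1, len(hi)=1, max(lo)=3)
Step 3: insert 14 -> lo=[3, 14] hi=[15] -> (len(lo)=2, len(hi)=1, max(lo)=14)
Step 4: insert 34 -> lo=[3, 14] hi=[15, 34] -> (len(lo)=2, len(hi)=2, max(lo)=14)
Step 5: insert 43 -> lo=[3, 14, 15] hi=[34, 43] -> (len(lo)=3, len(hi)=2, max(lo)=15)
Step 6: insert 45 -> lo=[3, 14, 15] hi=[34, 43, 45] -> (len(lo)=3, len(hi)=3, max(lo)=15)
Step 7: insert 45 -> lo=[3, 14, 15, 34] hi=[43, 45, 45] -> (len(lo)=4, len(hi)=3, max(lo)=34)
Step 8: insert 1 -> lo=[1, 3, 14, 15] hi=[34, 43, 45, 45] -> (len(lo)=4, len(hi)=4, max(lo)=15)

Answer: (1,0,3) (1,1,3) (2,1,14) (2,2,14) (3,2,15) (3,3,15) (4,3,34) (4,4,15)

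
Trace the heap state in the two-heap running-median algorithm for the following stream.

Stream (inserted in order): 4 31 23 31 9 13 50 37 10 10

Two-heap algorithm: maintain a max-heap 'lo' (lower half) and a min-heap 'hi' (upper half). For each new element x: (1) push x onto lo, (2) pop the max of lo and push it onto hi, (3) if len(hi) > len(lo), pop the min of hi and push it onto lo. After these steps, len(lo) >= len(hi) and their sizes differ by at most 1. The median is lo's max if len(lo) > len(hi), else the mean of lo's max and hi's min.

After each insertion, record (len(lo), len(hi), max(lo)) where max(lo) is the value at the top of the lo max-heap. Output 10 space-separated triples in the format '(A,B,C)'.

Answer: (1,0,4) (1,1,4) (2,1,23) (2,2,23) (3,2,23) (3,3,13) (4,3,23) (4,4,23) (5,4,23) (5,5,13)

Derivation:
Step 1: insert 4 -> lo=[4] hi=[] -> (len(lo)=1, len(hi)=0, max(lo)=4)
Step 2: insert 31 -> lo=[4] hi=[31] -> (len(lo)=1, len(hi)=1, max(lo)=4)
Step 3: insert 23 -> lo=[4, 23] hi=[31] -> (len(lo)=2, len(hi)=1, max(lo)=23)
Step 4: insert 31 -> lo=[4, 23] hi=[31, 31] -> (len(lo)=2, len(hi)=2, max(lo)=23)
Step 5: insert 9 -> lo=[4, 9, 23] hi=[31, 31] -> (len(lo)=3, len(hi)=2, max(lo)=23)
Step 6: insert 13 -> lo=[4, 9, 13] hi=[23, 31, 31] -> (len(lo)=3, len(hi)=3, max(lo)=13)
Step 7: insert 50 -> lo=[4, 9, 13, 23] hi=[31, 31, 50] -> (len(lo)=4, len(hi)=3, max(lo)=23)
Step 8: insert 37 -> lo=[4, 9, 13, 23] hi=[31, 31, 37, 50] -> (len(lo)=4, len(hi)=4, max(lo)=23)
Step 9: insert 10 -> lo=[4, 9, 10, 13, 23] hi=[31, 31, 37, 50] -> (len(lo)=5, len(hi)=4, max(lo)=23)
Step 10: insert 10 -> lo=[4, 9, 10, 10, 13] hi=[23, 31, 31, 37, 50] -> (len(lo)=5, len(hi)=5, max(lo)=13)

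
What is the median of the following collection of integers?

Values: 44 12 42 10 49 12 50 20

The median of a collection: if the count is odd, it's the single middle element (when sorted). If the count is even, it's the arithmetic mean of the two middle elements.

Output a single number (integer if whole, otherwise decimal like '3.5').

Step 1: insert 44 -> lo=[44] (size 1, max 44) hi=[] (size 0) -> median=44
Step 2: insert 12 -> lo=[12] (size 1, max 12) hi=[44] (size 1, min 44) -> median=28
Step 3: insert 42 -> lo=[12, 42] (size 2, max 42) hi=[44] (size 1, min 44) -> median=42
Step 4: insert 10 -> lo=[10, 12] (size 2, max 12) hi=[42, 44] (size 2, min 42) -> median=27
Step 5: insert 49 -> lo=[10, 12, 42] (size 3, max 42) hi=[44, 49] (size 2, min 44) -> median=42
Step 6: insert 12 -> lo=[10, 12, 12] (size 3, max 12) hi=[42, 44, 49] (size 3, min 42) -> median=27
Step 7: insert 50 -> lo=[10, 12, 12, 42] (size 4, max 42) hi=[44, 49, 50] (size 3, min 44) -> median=42
Step 8: insert 20 -> lo=[10, 12, 12, 20] (size 4, max 20) hi=[42, 44, 49, 50] (size 4, min 42) -> median=31

Answer: 31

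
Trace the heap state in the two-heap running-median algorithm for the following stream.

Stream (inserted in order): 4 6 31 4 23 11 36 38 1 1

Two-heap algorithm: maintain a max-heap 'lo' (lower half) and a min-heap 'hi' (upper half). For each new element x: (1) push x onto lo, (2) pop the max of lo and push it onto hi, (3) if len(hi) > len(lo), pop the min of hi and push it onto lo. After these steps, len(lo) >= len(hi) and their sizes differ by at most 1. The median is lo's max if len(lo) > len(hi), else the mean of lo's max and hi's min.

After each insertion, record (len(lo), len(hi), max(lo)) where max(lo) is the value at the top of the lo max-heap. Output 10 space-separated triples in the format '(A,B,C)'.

Answer: (1,0,4) (1,1,4) (2,1,6) (2,2,4) (3,2,6) (3,3,6) (4,3,11) (4,4,11) (5,4,11) (5,5,6)

Derivation:
Step 1: insert 4 -> lo=[4] hi=[] -> (len(lo)=1, len(hi)=0, max(lo)=4)
Step 2: insert 6 -> lo=[4] hi=[6] -> (len(lo)=1, len(hi)=1, max(lo)=4)
Step 3: insert 31 -> lo=[4, 6] hi=[31] -> (len(lo)=2, len(hi)=1, max(lo)=6)
Step 4: insert 4 -> lo=[4, 4] hi=[6, 31] -> (len(lo)=2, len(hi)=2, max(lo)=4)
Step 5: insert 23 -> lo=[4, 4, 6] hi=[23, 31] -> (len(lo)=3, len(hi)=2, max(lo)=6)
Step 6: insert 11 -> lo=[4, 4, 6] hi=[11, 23, 31] -> (len(lo)=3, len(hi)=3, max(lo)=6)
Step 7: insert 36 -> lo=[4, 4, 6, 11] hi=[23, 31, 36] -> (len(lo)=4, len(hi)=3, max(lo)=11)
Step 8: insert 38 -> lo=[4, 4, 6, 11] hi=[23, 31, 36, 38] -> (len(lo)=4, len(hi)=4, max(lo)=11)
Step 9: insert 1 -> lo=[1, 4, 4, 6, 11] hi=[23, 31, 36, 38] -> (len(lo)=5, len(hi)=4, max(lo)=11)
Step 10: insert 1 -> lo=[1, 1, 4, 4, 6] hi=[11, 23, 31, 36, 38] -> (len(lo)=5, len(hi)=5, max(lo)=6)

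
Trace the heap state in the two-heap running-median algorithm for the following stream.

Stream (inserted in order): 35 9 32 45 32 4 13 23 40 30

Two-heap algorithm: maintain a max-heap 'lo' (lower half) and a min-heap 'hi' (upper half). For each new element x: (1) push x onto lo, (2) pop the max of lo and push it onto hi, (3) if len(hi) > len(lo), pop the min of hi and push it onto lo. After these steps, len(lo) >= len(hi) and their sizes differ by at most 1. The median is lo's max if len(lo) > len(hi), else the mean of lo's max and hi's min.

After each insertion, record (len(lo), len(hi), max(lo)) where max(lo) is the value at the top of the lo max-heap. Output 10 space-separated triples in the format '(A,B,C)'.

Step 1: insert 35 -> lo=[35] hi=[] -> (len(lo)=1, len(hi)=0, max(lo)=35)
Step 2: insert 9 -> lo=[9] hi=[35] -> (len(lo)=1, len(hi)=1, max(lo)=9)
Step 3: insert 32 -> lo=[9, 32] hi=[35] -> (len(lo)=2, len(hi)=1, max(lo)=32)
Step 4: insert 45 -> lo=[9, 32] hi=[35, 45] -> (len(lo)=2, len(hi)=2, max(lo)=32)
Step 5: insert 32 -> lo=[9, 32, 32] hi=[35, 45] -> (len(lo)=3, len(hi)=2, max(lo)=32)
Step 6: insert 4 -> lo=[4, 9, 32] hi=[32, 35, 45] -> (len(lo)=3, len(hi)=3, max(lo)=32)
Step 7: insert 13 -> lo=[4, 9, 13, 32] hi=[32, 35, 45] -> (len(lo)=4, len(hi)=3, max(lo)=32)
Step 8: insert 23 -> lo=[4, 9, 13, 23] hi=[32, 32, 35, 45] -> (len(lo)=4, len(hi)=4, max(lo)=23)
Step 9: insert 40 -> lo=[4, 9, 13, 23, 32] hi=[32, 35, 40, 45] -> (len(lo)=5, len(hi)=4, max(lo)=32)
Step 10: insert 30 -> lo=[4, 9, 13, 23, 30] hi=[32, 32, 35, 40, 45] -> (len(lo)=5, len(hi)=5, max(lo)=30)

Answer: (1,0,35) (1,1,9) (2,1,32) (2,2,32) (3,2,32) (3,3,32) (4,3,32) (4,4,23) (5,4,32) (5,5,30)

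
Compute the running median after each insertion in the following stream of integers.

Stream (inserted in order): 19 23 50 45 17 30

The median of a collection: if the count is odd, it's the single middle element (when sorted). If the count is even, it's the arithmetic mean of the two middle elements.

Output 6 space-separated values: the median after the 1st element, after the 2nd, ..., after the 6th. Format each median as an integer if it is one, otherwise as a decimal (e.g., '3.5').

Answer: 19 21 23 34 23 26.5

Derivation:
Step 1: insert 19 -> lo=[19] (size 1, max 19) hi=[] (size 0) -> median=19
Step 2: insert 23 -> lo=[19] (size 1, max 19) hi=[23] (size 1, min 23) -> median=21
Step 3: insert 50 -> lo=[19, 23] (size 2, max 23) hi=[50] (size 1, min 50) -> median=23
Step 4: insert 45 -> lo=[19, 23] (size 2, max 23) hi=[45, 50] (size 2, min 45) -> median=34
Step 5: insert 17 -> lo=[17, 19, 23] (size 3, max 23) hi=[45, 50] (size 2, min 45) -> median=23
Step 6: insert 30 -> lo=[17, 19, 23] (size 3, max 23) hi=[30, 45, 50] (size 3, min 30) -> median=26.5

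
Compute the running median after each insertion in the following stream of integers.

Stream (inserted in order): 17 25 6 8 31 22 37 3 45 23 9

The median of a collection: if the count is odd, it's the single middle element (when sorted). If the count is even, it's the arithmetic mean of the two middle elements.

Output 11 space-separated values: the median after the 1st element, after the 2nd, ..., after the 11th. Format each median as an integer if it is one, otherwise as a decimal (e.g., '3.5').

Step 1: insert 17 -> lo=[17] (size 1, max 17) hi=[] (size 0) -> median=17
Step 2: insert 25 -> lo=[17] (size 1, max 17) hi=[25] (size 1, min 25) -> median=21
Step 3: insert 6 -> lo=[6, 17] (size 2, max 17) hi=[25] (size 1, min 25) -> median=17
Step 4: insert 8 -> lo=[6, 8] (size 2, max 8) hi=[17, 25] (size 2, min 17) -> median=12.5
Step 5: insert 31 -> lo=[6, 8, 17] (size 3, max 17) hi=[25, 31] (size 2, min 25) -> median=17
Step 6: insert 22 -> lo=[6, 8, 17] (size 3, max 17) hi=[22, 25, 31] (size 3, min 22) -> median=19.5
Step 7: insert 37 -> lo=[6, 8, 17, 22] (size 4, max 22) hi=[25, 31, 37] (size 3, min 25) -> median=22
Step 8: insert 3 -> lo=[3, 6, 8, 17] (size 4, max 17) hi=[22, 25, 31, 37] (size 4, min 22) -> median=19.5
Step 9: insert 45 -> lo=[3, 6, 8, 17, 22] (size 5, max 22) hi=[25, 31, 37, 45] (size 4, min 25) -> median=22
Step 10: insert 23 -> lo=[3, 6, 8, 17, 22] (size 5, max 22) hi=[23, 25, 31, 37, 45] (size 5, min 23) -> median=22.5
Step 11: insert 9 -> lo=[3, 6, 8, 9, 17, 22] (size 6, max 22) hi=[23, 25, 31, 37, 45] (size 5, min 23) -> median=22

Answer: 17 21 17 12.5 17 19.5 22 19.5 22 22.5 22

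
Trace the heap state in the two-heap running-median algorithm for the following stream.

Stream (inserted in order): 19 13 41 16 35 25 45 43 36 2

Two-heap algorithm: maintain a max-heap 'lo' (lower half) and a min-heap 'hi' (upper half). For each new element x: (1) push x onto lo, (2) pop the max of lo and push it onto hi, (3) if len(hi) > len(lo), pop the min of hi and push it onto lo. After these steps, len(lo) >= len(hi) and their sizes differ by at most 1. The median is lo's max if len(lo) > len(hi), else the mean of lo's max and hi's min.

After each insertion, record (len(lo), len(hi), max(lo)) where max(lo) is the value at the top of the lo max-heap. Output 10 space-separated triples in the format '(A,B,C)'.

Step 1: insert 19 -> lo=[19] hi=[] -> (len(lo)=1, len(hi)=0, max(lo)=19)
Step 2: insert 13 -> lo=[13] hi=[19] -> (len(lo)=1, len(hi)=1, max(lo)=13)
Step 3: insert 41 -> lo=[13, 19] hi=[41] -> (len(lo)=2, len(hi)=1, max(lo)=19)
Step 4: insert 16 -> lo=[13, 16] hi=[19, 41] -> (len(lo)=2, len(hi)=2, max(lo)=16)
Step 5: insert 35 -> lo=[13, 16, 19] hi=[35, 41] -> (len(lo)=3, len(hi)=2, max(lo)=19)
Step 6: insert 25 -> lo=[13, 16, 19] hi=[25, 35, 41] -> (len(lo)=3, len(hi)=3, max(lo)=19)
Step 7: insert 45 -> lo=[13, 16, 19, 25] hi=[35, 41, 45] -> (len(lo)=4, len(hi)=3, max(lo)=25)
Step 8: insert 43 -> lo=[13, 16, 19, 25] hi=[35, 41, 43, 45] -> (len(lo)=4, len(hi)=4, max(lo)=25)
Step 9: insert 36 -> lo=[13, 16, 19, 25, 35] hi=[36, 41, 43, 45] -> (len(lo)=5, len(hi)=4, max(lo)=35)
Step 10: insert 2 -> lo=[2, 13, 16, 19, 25] hi=[35, 36, 41, 43, 45] -> (len(lo)=5, len(hi)=5, max(lo)=25)

Answer: (1,0,19) (1,1,13) (2,1,19) (2,2,16) (3,2,19) (3,3,19) (4,3,25) (4,4,25) (5,4,35) (5,5,25)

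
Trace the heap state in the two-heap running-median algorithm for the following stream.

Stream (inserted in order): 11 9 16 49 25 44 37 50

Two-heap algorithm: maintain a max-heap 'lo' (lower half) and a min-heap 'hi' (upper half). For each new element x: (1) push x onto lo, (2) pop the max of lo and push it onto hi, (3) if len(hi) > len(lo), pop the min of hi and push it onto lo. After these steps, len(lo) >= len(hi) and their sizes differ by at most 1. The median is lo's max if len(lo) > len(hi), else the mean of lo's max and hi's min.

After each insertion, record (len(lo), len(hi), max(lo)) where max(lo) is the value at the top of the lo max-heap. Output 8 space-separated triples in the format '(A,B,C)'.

Step 1: insert 11 -> lo=[11] hi=[] -> (len(lo)=1, len(hi)=0, max(lo)=11)
Step 2: insert 9 -> lo=[9] hi=[11] -> (len(lo)=1, len(hi)=1, max(lo)=9)
Step 3: insert 16 -> lo=[9, 11] hi=[16] -> (len(lo)=2, len(hi)=1, max(lo)=11)
Step 4: insert 49 -> lo=[9, 11] hi=[16, 49] -> (len(lo)=2, len(hi)=2, max(lo)=11)
Step 5: insert 25 -> lo=[9, 11, 16] hi=[25, 49] -> (len(lo)=3, len(hi)=2, max(lo)=16)
Step 6: insert 44 -> lo=[9, 11, 16] hi=[25, 44, 49] -> (len(lo)=3, len(hi)=3, max(lo)=16)
Step 7: insert 37 -> lo=[9, 11, 16, 25] hi=[37, 44, 49] -> (len(lo)=4, len(hi)=3, max(lo)=25)
Step 8: insert 50 -> lo=[9, 11, 16, 25] hi=[37, 44, 49, 50] -> (len(lo)=4, len(hi)=4, max(lo)=25)

Answer: (1,0,11) (1,1,9) (2,1,11) (2,2,11) (3,2,16) (3,3,16) (4,3,25) (4,4,25)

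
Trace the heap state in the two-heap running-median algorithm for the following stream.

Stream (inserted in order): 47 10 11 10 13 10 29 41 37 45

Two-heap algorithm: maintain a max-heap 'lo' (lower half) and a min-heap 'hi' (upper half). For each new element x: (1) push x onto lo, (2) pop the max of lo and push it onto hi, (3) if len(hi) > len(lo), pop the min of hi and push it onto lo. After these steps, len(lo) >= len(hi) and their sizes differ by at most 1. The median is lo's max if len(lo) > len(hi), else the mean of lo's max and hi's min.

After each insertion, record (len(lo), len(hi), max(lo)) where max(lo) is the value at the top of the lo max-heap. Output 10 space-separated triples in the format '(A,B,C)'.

Step 1: insert 47 -> lo=[47] hi=[] -> (len(lo)=1, len(hi)=0, max(lo)=47)
Step 2: insert 10 -> lo=[10] hi=[47] -> (len(lo)=1, len(hi)=1, max(lo)=10)
Step 3: insert 11 -> lo=[10, 11] hi=[47] -> (len(lo)=2, len(hi)=1, max(lo)=11)
Step 4: insert 10 -> lo=[10, 10] hi=[11, 47] -> (len(lo)=2, len(hi)=2, max(lo)=10)
Step 5: insert 13 -> lo=[10, 10, 11] hi=[13, 47] -> (len(lo)=3, len(hi)=2, max(lo)=11)
Step 6: insert 10 -> lo=[10, 10, 10] hi=[11, 13, 47] -> (len(lo)=3, len(hi)=3, max(lo)=10)
Step 7: insert 29 -> lo=[10, 10, 10, 11] hi=[13, 29, 47] -> (len(lo)=4, len(hi)=3, max(lo)=11)
Step 8: insert 41 -> lo=[10, 10, 10, 11] hi=[13, 29, 41, 47] -> (len(lo)=4, len(hi)=4, max(lo)=11)
Step 9: insert 37 -> lo=[10, 10, 10, 11, 13] hi=[29, 37, 41, 47] -> (len(lo)=5, len(hi)=4, max(lo)=13)
Step 10: insert 45 -> lo=[10, 10, 10, 11, 13] hi=[29, 37, 41, 45, 47] -> (len(lo)=5, len(hi)=5, max(lo)=13)

Answer: (1,0,47) (1,1,10) (2,1,11) (2,2,10) (3,2,11) (3,3,10) (4,3,11) (4,4,11) (5,4,13) (5,5,13)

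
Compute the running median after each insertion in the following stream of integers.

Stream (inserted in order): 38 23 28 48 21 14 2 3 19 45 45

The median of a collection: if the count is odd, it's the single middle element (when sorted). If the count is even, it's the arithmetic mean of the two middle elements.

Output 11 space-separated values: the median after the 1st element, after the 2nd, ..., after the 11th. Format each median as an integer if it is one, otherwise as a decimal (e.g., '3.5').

Answer: 38 30.5 28 33 28 25.5 23 22 21 22 23

Derivation:
Step 1: insert 38 -> lo=[38] (size 1, max 38) hi=[] (size 0) -> median=38
Step 2: insert 23 -> lo=[23] (size 1, max 23) hi=[38] (size 1, min 38) -> median=30.5
Step 3: insert 28 -> lo=[23, 28] (size 2, max 28) hi=[38] (size 1, min 38) -> median=28
Step 4: insert 48 -> lo=[23, 28] (size 2, max 28) hi=[38, 48] (size 2, min 38) -> median=33
Step 5: insert 21 -> lo=[21, 23, 28] (size 3, max 28) hi=[38, 48] (size 2, min 38) -> median=28
Step 6: insert 14 -> lo=[14, 21, 23] (size 3, max 23) hi=[28, 38, 48] (size 3, min 28) -> median=25.5
Step 7: insert 2 -> lo=[2, 14, 21, 23] (size 4, max 23) hi=[28, 38, 48] (size 3, min 28) -> median=23
Step 8: insert 3 -> lo=[2, 3, 14, 21] (size 4, max 21) hi=[23, 28, 38, 48] (size 4, min 23) -> median=22
Step 9: insert 19 -> lo=[2, 3, 14, 19, 21] (size 5, max 21) hi=[23, 28, 38, 48] (size 4, min 23) -> median=21
Step 10: insert 45 -> lo=[2, 3, 14, 19, 21] (size 5, max 21) hi=[23, 28, 38, 45, 48] (size 5, min 23) -> median=22
Step 11: insert 45 -> lo=[2, 3, 14, 19, 21, 23] (size 6, max 23) hi=[28, 38, 45, 45, 48] (size 5, min 28) -> median=23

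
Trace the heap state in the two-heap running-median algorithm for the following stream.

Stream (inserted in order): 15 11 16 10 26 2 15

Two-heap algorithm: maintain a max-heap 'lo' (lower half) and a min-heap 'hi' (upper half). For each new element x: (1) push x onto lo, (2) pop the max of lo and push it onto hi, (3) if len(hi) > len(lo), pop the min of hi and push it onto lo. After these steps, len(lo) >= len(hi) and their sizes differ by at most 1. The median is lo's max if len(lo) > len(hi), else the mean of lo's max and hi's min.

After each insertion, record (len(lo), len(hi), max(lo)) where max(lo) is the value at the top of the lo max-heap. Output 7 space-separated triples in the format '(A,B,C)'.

Answer: (1,0,15) (1,1,11) (2,1,15) (2,2,11) (3,2,15) (3,3,11) (4,3,15)

Derivation:
Step 1: insert 15 -> lo=[15] hi=[] -> (len(lo)=1, len(hi)=0, max(lo)=15)
Step 2: insert 11 -> lo=[11] hi=[15] -> (len(lo)=1, len(hi)=1, max(lo)=11)
Step 3: insert 16 -> lo=[11, 15] hi=[16] -> (len(lo)=2, len(hi)=1, max(lo)=15)
Step 4: insert 10 -> lo=[10, 11] hi=[15, 16] -> (len(lo)=2, len(hi)=2, max(lo)=11)
Step 5: insert 26 -> lo=[10, 11, 15] hi=[16, 26] -> (len(lo)=3, len(hi)=2, max(lo)=15)
Step 6: insert 2 -> lo=[2, 10, 11] hi=[15, 16, 26] -> (len(lo)=3, len(hi)=3, max(lo)=11)
Step 7: insert 15 -> lo=[2, 10, 11, 15] hi=[15, 16, 26] -> (len(lo)=4, len(hi)=3, max(lo)=15)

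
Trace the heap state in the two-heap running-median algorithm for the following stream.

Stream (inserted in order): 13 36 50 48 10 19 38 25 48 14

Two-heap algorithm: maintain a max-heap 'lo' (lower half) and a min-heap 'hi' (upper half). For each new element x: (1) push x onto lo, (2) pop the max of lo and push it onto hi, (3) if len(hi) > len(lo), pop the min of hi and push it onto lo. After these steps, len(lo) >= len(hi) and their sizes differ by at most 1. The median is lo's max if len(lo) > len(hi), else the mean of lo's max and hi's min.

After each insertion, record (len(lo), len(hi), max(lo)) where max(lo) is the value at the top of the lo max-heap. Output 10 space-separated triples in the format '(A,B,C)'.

Step 1: insert 13 -> lo=[13] hi=[] -> (len(lo)=1, len(hi)=0, max(lo)=13)
Step 2: insert 36 -> lo=[13] hi=[36] -> (len(lo)=1, len(hi)=1, max(lo)=13)
Step 3: insert 50 -> lo=[13, 36] hi=[50] -> (len(lo)=2, len(hi)=1, max(lo)=36)
Step 4: insert 48 -> lo=[13, 36] hi=[48, 50] -> (len(lo)=2, len(hi)=2, max(lo)=36)
Step 5: insert 10 -> lo=[10, 13, 36] hi=[48, 50] -> (len(lo)=3, len(hi)=2, max(lo)=36)
Step 6: insert 19 -> lo=[10, 13, 19] hi=[36, 48, 50] -> (len(lo)=3, len(hi)=3, max(lo)=19)
Step 7: insert 38 -> lo=[10, 13, 19, 36] hi=[38, 48, 50] -> (len(lo)=4, len(hi)=3, max(lo)=36)
Step 8: insert 25 -> lo=[10, 13, 19, 25] hi=[36, 38, 48, 50] -> (len(lo)=4, len(hi)=4, max(lo)=25)
Step 9: insert 48 -> lo=[10, 13, 19, 25, 36] hi=[38, 48, 48, 50] -> (len(lo)=5, len(hi)=4, max(lo)=36)
Step 10: insert 14 -> lo=[10, 13, 14, 19, 25] hi=[36, 38, 48, 48, 50] -> (len(lo)=5, len(hi)=5, max(lo)=25)

Answer: (1,0,13) (1,1,13) (2,1,36) (2,2,36) (3,2,36) (3,3,19) (4,3,36) (4,4,25) (5,4,36) (5,5,25)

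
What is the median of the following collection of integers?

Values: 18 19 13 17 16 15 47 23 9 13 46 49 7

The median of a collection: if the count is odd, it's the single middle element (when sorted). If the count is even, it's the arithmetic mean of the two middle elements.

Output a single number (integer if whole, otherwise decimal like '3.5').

Answer: 17

Derivation:
Step 1: insert 18 -> lo=[18] (size 1, max 18) hi=[] (size 0) -> median=18
Step 2: insert 19 -> lo=[18] (size 1, max 18) hi=[19] (size 1, min 19) -> median=18.5
Step 3: insert 13 -> lo=[13, 18] (size 2, max 18) hi=[19] (size 1, min 19) -> median=18
Step 4: insert 17 -> lo=[13, 17] (size 2, max 17) hi=[18, 19] (size 2, min 18) -> median=17.5
Step 5: insert 16 -> lo=[13, 16, 17] (size 3, max 17) hi=[18, 19] (size 2, min 18) -> median=17
Step 6: insert 15 -> lo=[13, 15, 16] (size 3, max 16) hi=[17, 18, 19] (size 3, min 17) -> median=16.5
Step 7: insert 47 -> lo=[13, 15, 16, 17] (size 4, max 17) hi=[18, 19, 47] (size 3, min 18) -> median=17
Step 8: insert 23 -> lo=[13, 15, 16, 17] (size 4, max 17) hi=[18, 19, 23, 47] (size 4, min 18) -> median=17.5
Step 9: insert 9 -> lo=[9, 13, 15, 16, 17] (size 5, max 17) hi=[18, 19, 23, 47] (size 4, min 18) -> median=17
Step 10: insert 13 -> lo=[9, 13, 13, 15, 16] (size 5, max 16) hi=[17, 18, 19, 23, 47] (size 5, min 17) -> median=16.5
Step 11: insert 46 -> lo=[9, 13, 13, 15, 16, 17] (size 6, max 17) hi=[18, 19, 23, 46, 47] (size 5, min 18) -> median=17
Step 12: insert 49 -> lo=[9, 13, 13, 15, 16, 17] (size 6, max 17) hi=[18, 19, 23, 46, 47, 49] (size 6, min 18) -> median=17.5
Step 13: insert 7 -> lo=[7, 9, 13, 13, 15, 16, 17] (size 7, max 17) hi=[18, 19, 23, 46, 47, 49] (size 6, min 18) -> median=17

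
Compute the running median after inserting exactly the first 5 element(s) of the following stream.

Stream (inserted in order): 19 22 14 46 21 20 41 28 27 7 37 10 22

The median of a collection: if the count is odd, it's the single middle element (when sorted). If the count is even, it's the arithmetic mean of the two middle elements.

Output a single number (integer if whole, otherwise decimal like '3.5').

Step 1: insert 19 -> lo=[19] (size 1, max 19) hi=[] (size 0) -> median=19
Step 2: insert 22 -> lo=[19] (size 1, max 19) hi=[22] (size 1, min 22) -> median=20.5
Step 3: insert 14 -> lo=[14, 19] (size 2, max 19) hi=[22] (size 1, min 22) -> median=19
Step 4: insert 46 -> lo=[14, 19] (size 2, max 19) hi=[22, 46] (size 2, min 22) -> median=20.5
Step 5: insert 21 -> lo=[14, 19, 21] (size 3, max 21) hi=[22, 46] (size 2, min 22) -> median=21

Answer: 21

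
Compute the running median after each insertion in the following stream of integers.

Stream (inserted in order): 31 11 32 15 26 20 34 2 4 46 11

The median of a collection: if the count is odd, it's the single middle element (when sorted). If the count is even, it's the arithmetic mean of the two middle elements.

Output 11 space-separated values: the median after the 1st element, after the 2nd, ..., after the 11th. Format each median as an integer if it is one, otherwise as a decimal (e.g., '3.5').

Answer: 31 21 31 23 26 23 26 23 20 23 20

Derivation:
Step 1: insert 31 -> lo=[31] (size 1, max 31) hi=[] (size 0) -> median=31
Step 2: insert 11 -> lo=[11] (size 1, max 11) hi=[31] (size 1, min 31) -> median=21
Step 3: insert 32 -> lo=[11, 31] (size 2, max 31) hi=[32] (size 1, min 32) -> median=31
Step 4: insert 15 -> lo=[11, 15] (size 2, max 15) hi=[31, 32] (size 2, min 31) -> median=23
Step 5: insert 26 -> lo=[11, 15, 26] (size 3, max 26) hi=[31, 32] (size 2, min 31) -> median=26
Step 6: insert 20 -> lo=[11, 15, 20] (size 3, max 20) hi=[26, 31, 32] (size 3, min 26) -> median=23
Step 7: insert 34 -> lo=[11, 15, 20, 26] (size 4, max 26) hi=[31, 32, 34] (size 3, min 31) -> median=26
Step 8: insert 2 -> lo=[2, 11, 15, 20] (size 4, max 20) hi=[26, 31, 32, 34] (size 4, min 26) -> median=23
Step 9: insert 4 -> lo=[2, 4, 11, 15, 20] (size 5, max 20) hi=[26, 31, 32, 34] (size 4, min 26) -> median=20
Step 10: insert 46 -> lo=[2, 4, 11, 15, 20] (size 5, max 20) hi=[26, 31, 32, 34, 46] (size 5, min 26) -> median=23
Step 11: insert 11 -> lo=[2, 4, 11, 11, 15, 20] (size 6, max 20) hi=[26, 31, 32, 34, 46] (size 5, min 26) -> median=20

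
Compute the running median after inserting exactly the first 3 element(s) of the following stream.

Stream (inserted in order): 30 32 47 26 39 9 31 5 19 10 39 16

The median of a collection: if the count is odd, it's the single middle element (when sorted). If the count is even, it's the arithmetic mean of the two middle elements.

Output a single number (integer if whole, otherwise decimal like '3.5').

Step 1: insert 30 -> lo=[30] (size 1, max 30) hi=[] (size 0) -> median=30
Step 2: insert 32 -> lo=[30] (size 1, max 30) hi=[32] (size 1, min 32) -> median=31
Step 3: insert 47 -> lo=[30, 32] (size 2, max 32) hi=[47] (size 1, min 47) -> median=32

Answer: 32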